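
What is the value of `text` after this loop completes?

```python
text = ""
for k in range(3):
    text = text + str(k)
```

Concatenate digits 0 to 2
`text` takes the values: "" → "0" → "01" → "012"

Answer: "012"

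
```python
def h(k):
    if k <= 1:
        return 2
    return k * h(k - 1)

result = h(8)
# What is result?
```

h(8) = 8 * 7 * 6 * 5 * 4 * 3 * 2 * 2 = 80640

Answer: 80640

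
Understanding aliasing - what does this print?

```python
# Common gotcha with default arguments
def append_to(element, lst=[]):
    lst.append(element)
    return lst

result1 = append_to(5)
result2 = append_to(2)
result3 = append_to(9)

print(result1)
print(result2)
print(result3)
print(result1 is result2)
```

Key concept: mutable default argument gotcha.
Step by step:
`result1 = append_to(5)` → result1 = [5]
`result2 = append_to(2)` → result1 = [5, 2] (same object as result2); result2 = [5, 2] (same object as result1)
`result3 = append_to(9)` → result1 = [5, 2, 9] (same object as result2, result3); result2 = [5, 2, 9] (same object as result1, result3); result3 = [5, 2, 9] (same object as result1, result2)
`print(result1)` → prints [5, 2, 9]
`print(result2)` → prints [5, 2, 9]
`print(result3)` → prints [5, 2, 9]
`print(result1 is result2)` → prints True

Answer:
[5, 2, 9]
[5, 2, 9]
[5, 2, 9]
True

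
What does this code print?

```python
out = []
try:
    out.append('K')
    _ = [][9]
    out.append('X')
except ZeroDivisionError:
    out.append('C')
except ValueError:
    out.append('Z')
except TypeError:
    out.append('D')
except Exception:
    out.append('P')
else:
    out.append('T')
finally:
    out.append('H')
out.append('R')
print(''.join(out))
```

Execution trace: 'K' (try body) → 'P' (except Exception) → 'H' (finally) → 'R' (after the try/except). Output: KPHR

Answer: KPHR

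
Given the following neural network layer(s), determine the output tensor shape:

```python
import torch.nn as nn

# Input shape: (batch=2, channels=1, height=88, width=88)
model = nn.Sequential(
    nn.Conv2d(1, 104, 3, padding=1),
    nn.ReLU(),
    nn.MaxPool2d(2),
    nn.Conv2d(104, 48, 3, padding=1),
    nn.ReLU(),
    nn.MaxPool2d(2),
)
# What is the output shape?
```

Input: (2, 1, 88, 88) -> after first Conv2d: (2, 104, 88, 88) -> after first MaxPool2d: (2, 104, 44, 44) -> after second Conv2d: (2, 48, 44, 44) -> Output: (2, 48, 22, 22)

Answer: (2, 48, 22, 22)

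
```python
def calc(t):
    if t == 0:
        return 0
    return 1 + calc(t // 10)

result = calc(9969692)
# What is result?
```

Count of digits of 9969692: 7

Answer: 7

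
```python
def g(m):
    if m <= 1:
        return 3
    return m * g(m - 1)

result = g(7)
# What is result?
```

g(7) = 7 * 6 * 5 * 4 * 3 * 2 * 3 = 15120

Answer: 15120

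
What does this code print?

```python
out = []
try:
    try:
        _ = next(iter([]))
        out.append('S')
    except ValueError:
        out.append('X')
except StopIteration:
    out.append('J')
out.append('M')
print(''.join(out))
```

Execution trace: 'J' (outer except StopIteration) → 'M' (after the try/except). Output: JM

Answer: JM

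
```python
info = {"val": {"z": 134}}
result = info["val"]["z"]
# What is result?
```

Trace:
`info = {"val": {"z": 134}}` → info = {'val': {'z': 134}}
`result = info["val"]["z"]` → result = 134
So result = 134

Answer: 134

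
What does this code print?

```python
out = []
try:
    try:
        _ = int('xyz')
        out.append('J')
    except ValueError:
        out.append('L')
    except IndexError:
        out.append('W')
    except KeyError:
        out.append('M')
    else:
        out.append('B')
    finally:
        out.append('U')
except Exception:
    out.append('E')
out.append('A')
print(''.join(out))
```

Execution trace: 'L' (inner except ValueError) → 'U' (inner finally) → 'A' (after the try/except). Output: LUA

Answer: LUA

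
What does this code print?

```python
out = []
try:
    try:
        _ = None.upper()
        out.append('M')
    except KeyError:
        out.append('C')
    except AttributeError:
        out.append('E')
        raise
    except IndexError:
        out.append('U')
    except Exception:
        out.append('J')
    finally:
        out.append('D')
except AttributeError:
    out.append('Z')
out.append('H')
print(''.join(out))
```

Execution trace: 'E' (inner except AttributeError) → 'D' (inner finally) → 'Z' (outer except AttributeError) → 'H' (after the try/except). Output: EDZH

Answer: EDZH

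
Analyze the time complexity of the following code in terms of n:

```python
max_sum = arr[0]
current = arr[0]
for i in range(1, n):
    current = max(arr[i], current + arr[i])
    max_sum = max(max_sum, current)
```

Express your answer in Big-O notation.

This is Kadane's algorithm for maximum subarray. Time complexity: O(n).

Answer: O(n)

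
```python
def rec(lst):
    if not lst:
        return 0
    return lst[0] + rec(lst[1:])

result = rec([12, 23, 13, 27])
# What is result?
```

12 + 23 + 13 + 27 + 0 = 75

Answer: 75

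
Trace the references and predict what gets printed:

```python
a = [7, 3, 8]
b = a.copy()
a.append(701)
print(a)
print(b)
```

Key concept: list.copy() creates independent copy.
Step by step:
`a = [7, 3, 8]` → a = [7, 3, 8]
`b = a.copy()` → b = [7, 3, 8]
`a.append(701)` → a = [7, 3, 8, 701]
`print(a)` → prints [7, 3, 8, 701]
`print(b)` → prints [7, 3, 8]

Answer:
[7, 3, 8, 701]
[7, 3, 8]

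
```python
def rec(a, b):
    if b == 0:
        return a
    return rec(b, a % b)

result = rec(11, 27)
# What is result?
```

rec(11, 27) -> rec(27, 11) -> rec(11, 5) -> rec(5, 1) -> rec(1, 0) -> 1

Answer: 1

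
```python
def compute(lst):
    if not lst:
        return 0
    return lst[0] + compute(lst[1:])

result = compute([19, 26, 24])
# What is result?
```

19 + 26 + 24 + 0 = 69

Answer: 69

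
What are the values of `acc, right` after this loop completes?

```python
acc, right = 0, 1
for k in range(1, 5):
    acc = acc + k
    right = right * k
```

Sum and factorial of 1 to 4
`acc, right` takes the values: (0, 1) → (1, 1) → (3, 1) → (3, 2) → (6, 2) → (6, 6) → (10, 6) → (10, 24)

Answer: 10, 24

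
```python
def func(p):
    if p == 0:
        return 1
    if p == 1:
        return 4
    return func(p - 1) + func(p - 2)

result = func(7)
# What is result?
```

Build up from base cases: func(0)=1, func(1)=4, func(2)=5, func(3)=9, func(4)=14, func(5)=23, func(6)=37, ..., func(7)=60

Answer: 60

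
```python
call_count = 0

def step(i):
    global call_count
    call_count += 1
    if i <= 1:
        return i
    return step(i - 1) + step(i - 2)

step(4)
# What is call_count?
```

Calls(i) = 1 + Calls(i-1) + Calls(i-2); Calls(0)=Calls(1)=1. For i=4 this gives 9.

Answer: 9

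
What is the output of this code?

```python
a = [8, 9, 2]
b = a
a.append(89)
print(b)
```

Key concept: basic list aliasing.
Step by step:
`a = [8, 9, 2]` → a = [8, 9, 2]
`b = a` → b = [8, 9, 2] (same object as a)
`a.append(89)` → a = [8, 9, 2, 89] (same object as b); b = [8, 9, 2, 89] (same object as a)
`print(b)` → prints [8, 9, 2, 89]

Answer: [8, 9, 2, 89]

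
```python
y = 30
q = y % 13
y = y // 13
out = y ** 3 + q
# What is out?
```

Trace:
`y = 30` → y = 30
`q = y % 13` → q = 4
`y = y // 13` → y = 2
`out = y ** 3 + q` → out = 12
So out = 12

Answer: 12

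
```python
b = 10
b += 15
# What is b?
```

Trace:
`b = 10` → b = 10
`b += 15` → b = 25
So b = 25

Answer: 25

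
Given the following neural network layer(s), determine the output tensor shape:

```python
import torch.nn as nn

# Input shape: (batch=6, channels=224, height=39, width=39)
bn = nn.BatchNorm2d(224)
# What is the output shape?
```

Input: (6, 224, 39, 39) -> Output: (6, 224, 39, 39)

Answer: (6, 224, 39, 39)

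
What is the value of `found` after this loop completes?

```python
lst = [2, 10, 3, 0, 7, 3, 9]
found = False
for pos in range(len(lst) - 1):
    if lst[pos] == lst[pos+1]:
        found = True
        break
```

Check consecutive duplicates in [2, 10, 3, 0, 7, 3, 9]
`found` takes the values: False

Answer: False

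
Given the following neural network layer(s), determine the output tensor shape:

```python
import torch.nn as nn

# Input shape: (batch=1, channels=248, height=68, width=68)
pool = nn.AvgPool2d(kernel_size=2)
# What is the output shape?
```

Input: (1, 248, 68, 68) -> Output: (1, 248, 34, 34)

Answer: (1, 248, 34, 34)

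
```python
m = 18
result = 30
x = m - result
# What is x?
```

Trace:
`m = 18` → m = 18
`result = 30` → result = 30
`x = m - result` → x = -12
So x = -12

Answer: -12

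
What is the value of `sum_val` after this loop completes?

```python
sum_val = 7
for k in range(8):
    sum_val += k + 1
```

Start at 7, add 1 to 8 = 43
`sum_val` takes the values: 7 → 8 → 10 → 13 → 17 → 22 → 28 → 35 → 43

Answer: 43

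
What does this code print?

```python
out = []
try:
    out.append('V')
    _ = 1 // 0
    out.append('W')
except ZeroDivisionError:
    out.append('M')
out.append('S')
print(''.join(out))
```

Execution trace: 'V' (try body) → 'M' (except ZeroDivisionError) → 'S' (after the try/except). Output: VMS

Answer: VMS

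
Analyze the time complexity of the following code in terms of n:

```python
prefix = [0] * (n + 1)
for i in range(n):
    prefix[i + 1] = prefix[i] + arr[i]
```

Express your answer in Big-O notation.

This is Prefix sum computation. Time complexity: O(n).

Answer: O(n)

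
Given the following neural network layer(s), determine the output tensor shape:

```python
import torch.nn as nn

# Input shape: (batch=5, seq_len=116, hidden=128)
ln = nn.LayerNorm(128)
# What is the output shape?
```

Input: (5, 116, 128) -> Output: (5, 116, 128)

Answer: (5, 116, 128)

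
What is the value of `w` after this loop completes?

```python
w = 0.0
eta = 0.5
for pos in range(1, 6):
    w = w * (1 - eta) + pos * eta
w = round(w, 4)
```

Moving average with lr=0.5
`w` takes the values: 0.0 → 0.5 → 1.25 → 2.125 → 3.0625 → 4.03125 → 4.0312

Answer: 4.0312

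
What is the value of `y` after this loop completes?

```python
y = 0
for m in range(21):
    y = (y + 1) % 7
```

Increment mod 7, 21 times = 0
`y` takes the values: 0 → 1 → 2 → 3 → 4 → 5 → 6 → 0 → 1 → 2 → 3 → 4 → 5 → 6 → 0 → 1 → 2 → 3 → 4 → 5 → 6 → 0

Answer: 0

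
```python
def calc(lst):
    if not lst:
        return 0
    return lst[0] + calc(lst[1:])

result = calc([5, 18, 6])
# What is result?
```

5 + 18 + 6 + 0 = 29

Answer: 29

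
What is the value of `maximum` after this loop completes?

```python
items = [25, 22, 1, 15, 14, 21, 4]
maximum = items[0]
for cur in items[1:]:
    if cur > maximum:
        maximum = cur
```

Maximum of [25, 22, 1, 15, 14, 21, 4]
`maximum` takes the values: 25

Answer: 25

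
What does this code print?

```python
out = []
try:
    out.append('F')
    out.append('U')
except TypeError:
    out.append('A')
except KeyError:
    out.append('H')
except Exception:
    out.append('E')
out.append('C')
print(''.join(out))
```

Execution trace: 'F' (try body) → 'U' (try body, no exception) → 'C' (after the try/except). Output: FUC

Answer: FUC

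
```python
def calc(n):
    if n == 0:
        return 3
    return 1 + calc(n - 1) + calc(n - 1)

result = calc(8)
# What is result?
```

calc(n) = 1 + 2·calc(n-1), calc(0)=3. Closed form: (3+1)·2^8 - 1 = 1023.

Answer: 1023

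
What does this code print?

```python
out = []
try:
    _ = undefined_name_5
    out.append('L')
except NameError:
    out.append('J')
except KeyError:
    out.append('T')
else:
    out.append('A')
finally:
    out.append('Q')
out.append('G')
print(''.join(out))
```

Execution trace: 'J' (except NameError) → 'Q' (finally) → 'G' (after the try/except). Output: JQG

Answer: JQG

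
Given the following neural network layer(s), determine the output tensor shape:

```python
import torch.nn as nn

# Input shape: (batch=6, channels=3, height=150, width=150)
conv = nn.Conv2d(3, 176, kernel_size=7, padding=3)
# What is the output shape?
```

Input: (6, 3, 150, 150) -> Output: (6, 176, 150, 150)

Answer: (6, 176, 150, 150)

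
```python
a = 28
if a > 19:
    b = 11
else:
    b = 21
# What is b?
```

Trace:
`a = 28` → a = 28
`if a > 19: ...` → a > 19 is True → b = 11
So b = 11

Answer: 11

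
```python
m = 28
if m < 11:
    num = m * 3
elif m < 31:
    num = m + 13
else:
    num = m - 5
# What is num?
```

Trace:
`m = 28` → m = 28
`if m < 11: ...` → m < 11 is False, m < 31 is True → num = 41
So num = 41

Answer: 41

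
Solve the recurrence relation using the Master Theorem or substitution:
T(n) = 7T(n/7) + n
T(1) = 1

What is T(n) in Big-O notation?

By Master Theorem: a=7, b=7, f(n)=n. Since log_7(7) = 1 and f(n) = Θ(n^1), Case 2 applies. T(n) = O(n log n).

Answer: O(n log n)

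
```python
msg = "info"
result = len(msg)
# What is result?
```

Trace:
`msg = "info"` → msg = 'info'
`result = len(msg)` → result = 4
So result = 4

Answer: 4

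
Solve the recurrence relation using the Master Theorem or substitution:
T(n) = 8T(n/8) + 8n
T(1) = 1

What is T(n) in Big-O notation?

By Master Theorem: a=8, b=8, f(n)=8n. Since log_8(8) = 1 and f(n) = Θ(n^1), Case 2 applies. T(n) = O(n log n).

Answer: O(n log n)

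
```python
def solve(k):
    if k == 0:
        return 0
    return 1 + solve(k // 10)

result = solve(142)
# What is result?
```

Count of digits of 142: 3

Answer: 3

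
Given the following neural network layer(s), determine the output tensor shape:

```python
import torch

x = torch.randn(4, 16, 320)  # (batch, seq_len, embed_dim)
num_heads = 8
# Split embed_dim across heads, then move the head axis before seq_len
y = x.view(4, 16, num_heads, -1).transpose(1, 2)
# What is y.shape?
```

Input: (4, 16, 320) -> head_dim = 320 // 8 = 40; after view: (4, 16, 8, 40) -> after transpose(1, 2): (4, 8, 16, 40) -> Output: (4, 8, 16, 40)

Answer: (4, 8, 16, 40)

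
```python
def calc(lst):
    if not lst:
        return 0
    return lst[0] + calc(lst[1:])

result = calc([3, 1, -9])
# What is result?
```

3 + 1 + (-9) + 0 = -5

Answer: -5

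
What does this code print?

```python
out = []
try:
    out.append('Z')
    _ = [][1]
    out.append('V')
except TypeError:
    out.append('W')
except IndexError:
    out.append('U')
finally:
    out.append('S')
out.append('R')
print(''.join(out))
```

Execution trace: 'Z' (try body) → 'U' (except IndexError) → 'S' (finally) → 'R' (after the try/except). Output: ZUSR

Answer: ZUSR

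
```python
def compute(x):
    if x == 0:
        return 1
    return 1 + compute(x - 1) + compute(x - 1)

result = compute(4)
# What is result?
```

compute(x) = 1 + 2·compute(x-1), compute(0)=1. Closed form: (1+1)·2^4 - 1 = 31.

Answer: 31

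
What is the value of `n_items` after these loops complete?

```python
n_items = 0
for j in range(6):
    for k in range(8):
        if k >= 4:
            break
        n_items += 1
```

Inner breaks at 4, outer runs 6 times
`n_items` takes the values: 0 → 1 → 2 → 3 → 4 → 5 → 6 → 7 → 8 → 9 → 10 → 11 → 12 → 13 → 14 → 15 → 16 → 17 → 18 → 19 → 20 → 21 → 22 → 23 → 24

Answer: 24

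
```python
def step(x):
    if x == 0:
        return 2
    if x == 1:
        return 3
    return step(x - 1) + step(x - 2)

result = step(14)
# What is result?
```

Build up from base cases: step(0)=2, step(1)=3, step(2)=5, step(3)=8, step(4)=13, step(5)=21, step(6)=34, ..., step(14)=1597

Answer: 1597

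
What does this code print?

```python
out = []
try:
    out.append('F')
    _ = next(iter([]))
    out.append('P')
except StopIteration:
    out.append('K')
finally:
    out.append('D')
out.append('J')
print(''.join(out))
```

Execution trace: 'F' (try body) → 'K' (except StopIteration) → 'D' (finally) → 'J' (after the try/except). Output: FKDJ

Answer: FKDJ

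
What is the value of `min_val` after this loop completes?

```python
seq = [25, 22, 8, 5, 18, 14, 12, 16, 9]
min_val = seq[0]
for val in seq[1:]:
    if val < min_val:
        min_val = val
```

Minimum of [25, 22, 8, 5, 18, 14, 12, 16, 9]
`min_val` takes the values: 25 → 22 → 8 → 5

Answer: 5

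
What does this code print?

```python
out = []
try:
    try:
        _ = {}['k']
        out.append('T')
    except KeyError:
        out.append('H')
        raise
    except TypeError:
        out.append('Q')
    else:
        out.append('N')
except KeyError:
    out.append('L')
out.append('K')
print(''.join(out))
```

Execution trace: 'H' (inner except KeyError) → 'L' (outer except KeyError) → 'K' (after the try/except). Output: HLK

Answer: HLK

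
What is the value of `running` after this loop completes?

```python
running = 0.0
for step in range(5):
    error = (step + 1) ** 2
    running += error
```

Sum of squared losses 1² + 2² + ... + 5²
`running` takes the values: 0.0 → 1.0 → 5.0 → 14.0 → 30.0 → 55.0

Answer: 55.0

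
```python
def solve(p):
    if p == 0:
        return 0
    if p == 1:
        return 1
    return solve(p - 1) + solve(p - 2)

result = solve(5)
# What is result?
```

Build up from base cases: solve(0)=0, solve(1)=1, solve(2)=1, solve(3)=2, solve(4)=3, solve(5)=5

Answer: 5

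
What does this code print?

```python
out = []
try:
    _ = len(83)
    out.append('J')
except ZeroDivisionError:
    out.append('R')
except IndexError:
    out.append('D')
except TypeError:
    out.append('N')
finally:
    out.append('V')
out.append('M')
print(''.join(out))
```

Execution trace: 'N' (except TypeError) → 'V' (finally) → 'M' (after the try/except). Output: NVM

Answer: NVM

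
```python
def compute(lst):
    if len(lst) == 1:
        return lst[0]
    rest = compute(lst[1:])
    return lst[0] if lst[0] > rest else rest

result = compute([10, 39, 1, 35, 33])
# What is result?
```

Recursive max over [10, 39, 1, 35, 33] = 39

Answer: 39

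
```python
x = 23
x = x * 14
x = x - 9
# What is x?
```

Trace:
`x = 23` → x = 23
`x = x * 14` → x = 322
`x = x - 9` → x = 313
So x = 313

Answer: 313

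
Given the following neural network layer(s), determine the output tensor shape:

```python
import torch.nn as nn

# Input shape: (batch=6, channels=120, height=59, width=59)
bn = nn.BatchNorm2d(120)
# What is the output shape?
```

Input: (6, 120, 59, 59) -> Output: (6, 120, 59, 59)

Answer: (6, 120, 59, 59)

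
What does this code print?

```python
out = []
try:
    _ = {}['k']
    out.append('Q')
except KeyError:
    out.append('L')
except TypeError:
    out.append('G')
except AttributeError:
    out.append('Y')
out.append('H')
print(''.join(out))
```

Execution trace: 'L' (except KeyError) → 'H' (after the try/except). Output: LH

Answer: LH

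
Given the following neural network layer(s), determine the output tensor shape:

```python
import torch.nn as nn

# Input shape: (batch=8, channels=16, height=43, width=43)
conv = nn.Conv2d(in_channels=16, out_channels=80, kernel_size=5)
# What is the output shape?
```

Input: (8, 16, 43, 43) -> Output: (8, 80, 39, 39)

Answer: (8, 80, 39, 39)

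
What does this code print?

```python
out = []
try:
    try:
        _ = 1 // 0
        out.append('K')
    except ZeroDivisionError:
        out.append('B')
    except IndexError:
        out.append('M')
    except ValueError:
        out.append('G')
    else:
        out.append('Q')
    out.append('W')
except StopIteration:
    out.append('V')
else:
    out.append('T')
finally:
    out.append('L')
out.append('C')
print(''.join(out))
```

Execution trace: 'B' (inner except ZeroDivisionError) → 'W' (try body, no exception) → 'T' (else) → 'L' (finally) → 'C' (after the try/except). Output: BWTLC

Answer: BWTLC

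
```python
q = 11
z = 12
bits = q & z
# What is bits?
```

Trace:
`q = 11` → q = 11
`z = 12` → z = 12
`bits = q & z` → bits = 8
So bits = 8

Answer: 8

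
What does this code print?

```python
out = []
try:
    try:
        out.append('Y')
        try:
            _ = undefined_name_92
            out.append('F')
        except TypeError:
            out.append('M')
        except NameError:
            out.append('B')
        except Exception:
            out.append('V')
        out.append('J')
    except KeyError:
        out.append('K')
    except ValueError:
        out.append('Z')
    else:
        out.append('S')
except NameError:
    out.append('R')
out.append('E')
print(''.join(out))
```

Execution trace: 'Y' (try body) → 'B' (inner except NameError) → 'J' (try body, no exception) → 'S' (else) → 'E' (after the try/except). Output: YBJSE

Answer: YBJSE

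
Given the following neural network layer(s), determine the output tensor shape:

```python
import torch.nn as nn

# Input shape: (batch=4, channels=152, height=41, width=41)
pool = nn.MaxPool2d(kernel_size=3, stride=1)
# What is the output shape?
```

Input: (4, 152, 41, 41) -> Output: (4, 152, 39, 39)

Answer: (4, 152, 39, 39)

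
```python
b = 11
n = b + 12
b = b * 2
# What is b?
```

Trace:
`b = 11` → b = 11
`n = b + 12` → n = 23
`b = b * 2` → b = 22
So b = 22

Answer: 22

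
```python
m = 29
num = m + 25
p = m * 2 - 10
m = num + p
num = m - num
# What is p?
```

Trace:
`m = 29` → m = 29
`num = m + 25` → num = 54
`p = m * 2 - 10` → p = 48
`m = num + p` → m = 102
`num = m - num` → num = 48
So p = 48

Answer: 48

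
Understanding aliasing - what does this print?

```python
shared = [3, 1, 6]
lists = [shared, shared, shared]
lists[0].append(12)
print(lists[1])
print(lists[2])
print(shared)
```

Key concept: list of same reference.
Step by step:
`shared = [3, 1, 6]` → shared = [3, 1, 6]
`lists = [shared, shared, shared]` → lists = [[3, 1, 6], [3, 1, 6], [3, 1, 6]]
`lists[0].append(12)` → shared = [3, 1, 6, 12]; lists = [[3, 1, 6, 12], [3, 1, 6, 12], [3, 1, 6, 12]]
`print(lists[1])` → prints [3, 1, 6, 12]
`print(lists[2])` → prints [3, 1, 6, 12]
`print(shared)` → prints [3, 1, 6, 12]

Answer:
[3, 1, 6, 12]
[3, 1, 6, 12]
[3, 1, 6, 12]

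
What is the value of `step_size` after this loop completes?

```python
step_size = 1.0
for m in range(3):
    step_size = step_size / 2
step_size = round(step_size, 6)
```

Halving LR 3 times: 1 / 2^3
`step_size` takes the values: 1.0 → 0.5 → 0.25 → 0.125

Answer: 0.125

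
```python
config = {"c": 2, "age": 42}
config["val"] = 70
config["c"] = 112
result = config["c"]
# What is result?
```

Trace:
`config = {"c": 2, "age": 42}` → config = {'c': 2, 'age': 42}
`config["val"] = 70` → config = {'c': 2, 'age': 42, 'val': 70}
`config["c"] = 112` → config = {'c': 112, 'age': 42, 'val': 70}
`result = config["c"]` → result = 112
So result = 112

Answer: 112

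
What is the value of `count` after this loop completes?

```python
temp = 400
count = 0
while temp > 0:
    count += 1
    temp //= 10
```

Count digits by repeated division by 10
`count` takes the values: 0 → 1 → 2 → 3

Answer: 3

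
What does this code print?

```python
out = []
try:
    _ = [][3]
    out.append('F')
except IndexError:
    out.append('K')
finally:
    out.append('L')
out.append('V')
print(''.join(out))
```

Execution trace: 'K' (except IndexError) → 'L' (finally) → 'V' (after the try/except). Output: KLV

Answer: KLV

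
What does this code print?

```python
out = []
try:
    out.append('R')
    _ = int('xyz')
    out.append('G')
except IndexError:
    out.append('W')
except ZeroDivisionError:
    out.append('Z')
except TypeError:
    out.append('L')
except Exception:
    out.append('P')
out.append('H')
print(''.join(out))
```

Execution trace: 'R' (try body) → 'P' (except Exception) → 'H' (after the try/except). Output: RPH

Answer: RPH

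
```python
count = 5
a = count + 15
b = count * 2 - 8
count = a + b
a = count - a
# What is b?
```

Trace:
`count = 5` → count = 5
`a = count + 15` → a = 20
`b = count * 2 - 8` → b = 2
`count = a + b` → count = 22
`a = count - a` → a = 2
So b = 2

Answer: 2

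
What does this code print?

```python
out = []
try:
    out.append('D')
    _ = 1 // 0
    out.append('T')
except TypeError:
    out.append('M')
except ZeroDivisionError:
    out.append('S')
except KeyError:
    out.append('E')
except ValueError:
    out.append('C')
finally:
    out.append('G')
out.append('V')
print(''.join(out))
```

Execution trace: 'D' (try body) → 'S' (except ZeroDivisionError) → 'G' (finally) → 'V' (after the try/except). Output: DSGV

Answer: DSGV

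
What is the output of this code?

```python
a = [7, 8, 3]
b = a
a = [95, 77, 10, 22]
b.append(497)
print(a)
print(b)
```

Key concept: rebinding vs mutation: a is rebound to a new list, b still points at the original.
Step by step:
`a = [7, 8, 3]` → a = [7, 8, 3]
`b = a` → b = [7, 8, 3] (same object as a)
`a = [95, 77, 10, 22]` → a = [95, 77, 10, 22]
`b.append(497)` → b = [7, 8, 3, 497]
`print(a)` → prints [95, 77, 10, 22]
`print(b)` → prints [7, 8, 3, 497]

Answer:
[95, 77, 10, 22]
[7, 8, 3, 497]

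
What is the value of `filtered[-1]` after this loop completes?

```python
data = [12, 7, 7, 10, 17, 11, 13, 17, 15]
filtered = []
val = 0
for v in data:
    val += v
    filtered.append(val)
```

Cumulative sum ends at 109
`filtered` takes the values: [] → [12] → [12, 19] → [12, 19, 26] → [12, 19, 26, 36] → [12, 19, 26, 36, 53] → [12, 19, 26, 36, 53, 64] → [12, 19, 26, 36, 53, 64, 77] → [12, 19, 26, 36, 53, 64, 77, 94] → [12, 19, 26, 36, 53, 64, 77, 94, 109]
So `filtered[-1]` = 109

Answer: 109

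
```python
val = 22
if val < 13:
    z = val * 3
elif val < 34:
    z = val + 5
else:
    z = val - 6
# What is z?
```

Trace:
`val = 22` → val = 22
`if val < 13: ...` → val < 13 is False, val < 34 is True → z = 27
So z = 27

Answer: 27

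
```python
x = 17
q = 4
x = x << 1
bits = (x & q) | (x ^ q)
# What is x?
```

Trace:
`x = 17` → x = 17
`q = 4` → q = 4
`x = x << 1` → x = 34
`bits = (x & q) | (x ^ q)` → bits = 38
So x = 34

Answer: 34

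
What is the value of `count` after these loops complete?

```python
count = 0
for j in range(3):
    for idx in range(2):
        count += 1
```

3 * 2 = 6
`count` takes the values: 0 → 1 → 2 → 3 → 4 → 5 → 6

Answer: 6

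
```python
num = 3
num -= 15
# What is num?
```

Trace:
`num = 3` → num = 3
`num -= 15` → num = -12
So num = -12

Answer: -12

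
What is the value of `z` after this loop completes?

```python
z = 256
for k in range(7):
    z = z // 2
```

Halve 7 times: 256 // 2^7 = 2
`z` takes the values: 256 → 128 → 64 → 32 → 16 → 8 → 4 → 2

Answer: 2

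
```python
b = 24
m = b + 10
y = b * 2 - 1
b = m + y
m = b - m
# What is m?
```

Trace:
`b = 24` → b = 24
`m = b + 10` → m = 34
`y = b * 2 - 1` → y = 47
`b = m + y` → b = 81
`m = b - m` → m = 47
So m = 47

Answer: 47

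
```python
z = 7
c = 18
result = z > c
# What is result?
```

Trace:
`z = 7` → z = 7
`c = 18` → c = 18
`result = z > c` → result = False
So result = False

Answer: False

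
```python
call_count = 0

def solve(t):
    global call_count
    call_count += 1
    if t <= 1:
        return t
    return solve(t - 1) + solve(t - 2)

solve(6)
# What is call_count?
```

Calls(t) = 1 + Calls(t-1) + Calls(t-2); Calls(0)=Calls(1)=1. For t=6 this gives 25.

Answer: 25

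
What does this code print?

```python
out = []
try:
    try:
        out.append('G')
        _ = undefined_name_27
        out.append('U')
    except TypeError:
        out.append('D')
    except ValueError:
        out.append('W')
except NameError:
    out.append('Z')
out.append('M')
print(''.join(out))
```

Execution trace: 'G' (try body) → 'Z' (outer except NameError) → 'M' (after the try/except). Output: GZM

Answer: GZM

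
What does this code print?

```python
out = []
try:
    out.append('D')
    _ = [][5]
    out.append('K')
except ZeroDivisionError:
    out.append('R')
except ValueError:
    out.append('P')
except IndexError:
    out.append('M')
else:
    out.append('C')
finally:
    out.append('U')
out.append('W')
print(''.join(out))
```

Execution trace: 'D' (try body) → 'M' (except IndexError) → 'U' (finally) → 'W' (after the try/except). Output: DMUW

Answer: DMUW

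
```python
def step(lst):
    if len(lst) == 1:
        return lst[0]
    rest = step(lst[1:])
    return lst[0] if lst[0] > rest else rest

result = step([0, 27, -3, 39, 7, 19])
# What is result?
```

Recursive max over [0, 27, -3, 39, 7, 19] = 39

Answer: 39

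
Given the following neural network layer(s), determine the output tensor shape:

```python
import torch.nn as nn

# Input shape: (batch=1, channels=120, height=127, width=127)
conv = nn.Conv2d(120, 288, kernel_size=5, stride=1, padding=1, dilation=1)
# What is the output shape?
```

Input: (1, 120, 127, 127) -> Output: (1, 288, 125, 125)

Answer: (1, 288, 125, 125)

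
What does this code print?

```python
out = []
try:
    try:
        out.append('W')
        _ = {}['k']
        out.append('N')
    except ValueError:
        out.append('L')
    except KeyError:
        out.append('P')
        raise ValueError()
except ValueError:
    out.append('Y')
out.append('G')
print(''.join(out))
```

Execution trace: 'W' (try body) → 'P' (except KeyError) → 'Y' (outer except ValueError) → 'G' (after the try/except). Output: WPYG

Answer: WPYG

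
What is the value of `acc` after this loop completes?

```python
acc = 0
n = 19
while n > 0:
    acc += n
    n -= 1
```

Sum 19 down to 1
`acc` takes the values: 0 → 19 → 37 → 54 → 70 → 85 → 99 → 112 → 124 → 135 → 145 → 154 → 162 → 169 → 175 → 180 → 184 → 187 → 189 → 190

Answer: 190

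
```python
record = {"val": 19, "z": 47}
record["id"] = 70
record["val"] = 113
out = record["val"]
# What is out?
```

Trace:
`record = {"val": 19, "z": 47}` → record = {'val': 19, 'z': 47}
`record["id"] = 70` → record = {'val': 19, 'z': 47, 'id': 70}
`record["val"] = 113` → record = {'val': 113, 'z': 47, 'id': 70}
`out = record["val"]` → out = 113
So out = 113

Answer: 113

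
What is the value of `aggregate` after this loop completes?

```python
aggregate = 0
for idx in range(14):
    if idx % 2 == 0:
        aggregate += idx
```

Sum of even numbers 0 to 13
`aggregate` takes the values: 0 → 2 → 6 → 12 → 20 → 30 → 42

Answer: 42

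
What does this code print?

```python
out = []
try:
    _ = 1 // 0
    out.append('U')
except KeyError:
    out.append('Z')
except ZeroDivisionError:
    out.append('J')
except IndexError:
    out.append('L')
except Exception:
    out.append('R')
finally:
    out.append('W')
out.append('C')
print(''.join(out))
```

Execution trace: 'J' (except ZeroDivisionError) → 'W' (finally) → 'C' (after the try/except). Output: JWC

Answer: JWC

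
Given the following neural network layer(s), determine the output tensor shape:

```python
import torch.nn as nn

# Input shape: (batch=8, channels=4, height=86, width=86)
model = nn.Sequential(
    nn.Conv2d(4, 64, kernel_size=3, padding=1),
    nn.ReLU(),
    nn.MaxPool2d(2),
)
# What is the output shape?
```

Input: (8, 4, 86, 86) -> after Conv2d: (8, 64, 86, 86) -> after ReLU: (8, 64, 86, 86) -> Output: (8, 64, 43, 43)

Answer: (8, 64, 43, 43)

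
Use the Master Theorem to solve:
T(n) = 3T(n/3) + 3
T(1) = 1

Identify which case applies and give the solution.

a=3, b=3, f(n)=3. log_3(3) = 1. Since c=0 < 1, Case 1 applies: T(n) = Θ(n^log_b(a)) = O(n).

Answer: O(n) - Case 1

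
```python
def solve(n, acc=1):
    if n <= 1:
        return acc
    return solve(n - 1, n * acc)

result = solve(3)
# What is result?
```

Accumulator trace (n, acc): (3, 1) -> (2, 3) -> (1, 6) -> return 6

Answer: 6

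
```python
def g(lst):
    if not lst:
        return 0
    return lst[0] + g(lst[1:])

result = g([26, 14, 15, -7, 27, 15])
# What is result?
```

26 + 14 + 15 + (-7) + 27 + 15 + 0 = 90

Answer: 90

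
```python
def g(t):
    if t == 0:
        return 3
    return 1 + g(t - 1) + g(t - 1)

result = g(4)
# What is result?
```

g(t) = 1 + 2·g(t-1), g(0)=3. Closed form: (3+1)·2^4 - 1 = 63.

Answer: 63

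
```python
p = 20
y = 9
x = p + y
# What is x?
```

Trace:
`p = 20` → p = 20
`y = 9` → y = 9
`x = p + y` → x = 29
So x = 29

Answer: 29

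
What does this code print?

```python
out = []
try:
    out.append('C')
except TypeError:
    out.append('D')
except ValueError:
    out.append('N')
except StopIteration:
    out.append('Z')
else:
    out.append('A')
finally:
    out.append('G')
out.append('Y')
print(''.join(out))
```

Execution trace: 'C' (try body, no exception) → 'A' (else) → 'G' (finally) → 'Y' (after the try/except). Output: CAGY

Answer: CAGY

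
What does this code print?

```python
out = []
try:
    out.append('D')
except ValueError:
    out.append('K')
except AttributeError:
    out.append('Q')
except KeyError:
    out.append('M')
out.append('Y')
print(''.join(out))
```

Execution trace: 'D' (try body, no exception) → 'Y' (after the try/except). Output: DY

Answer: DY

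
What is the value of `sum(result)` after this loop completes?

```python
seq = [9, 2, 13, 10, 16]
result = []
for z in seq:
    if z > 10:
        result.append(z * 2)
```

Sum of doubled values > 10
`result` takes the values: [] → [26] → [26, 32]
So `sum(result)` = 58

Answer: 58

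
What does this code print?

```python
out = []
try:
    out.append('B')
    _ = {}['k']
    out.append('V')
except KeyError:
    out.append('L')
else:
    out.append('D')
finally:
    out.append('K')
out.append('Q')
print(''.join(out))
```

Execution trace: 'B' (try body) → 'L' (except KeyError) → 'K' (finally) → 'Q' (after the try/except). Output: BLKQ

Answer: BLKQ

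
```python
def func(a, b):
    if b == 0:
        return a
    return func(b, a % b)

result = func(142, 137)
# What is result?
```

func(142, 137) -> func(137, 5) -> func(5, 2) -> func(2, 1) -> func(1, 0) -> 1

Answer: 1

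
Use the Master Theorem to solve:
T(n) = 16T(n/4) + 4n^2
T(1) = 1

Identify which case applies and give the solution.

a=16, b=4, f(n)=4n^2. log_4(16) = 2. Since c=2 = 2, Case 2 applies: T(n) = Θ(n^log_b(a) · log n) = O(n^2 log n).

Answer: O(n^2 log n) - Case 2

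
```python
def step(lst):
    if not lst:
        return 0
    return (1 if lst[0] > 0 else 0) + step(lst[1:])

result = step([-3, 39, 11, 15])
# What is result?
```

Count of positive elements in [-3, 39, 11, 15] = 3

Answer: 3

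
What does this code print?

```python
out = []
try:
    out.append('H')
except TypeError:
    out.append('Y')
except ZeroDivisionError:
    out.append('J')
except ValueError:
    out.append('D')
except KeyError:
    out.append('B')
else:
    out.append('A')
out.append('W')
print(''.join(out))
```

Execution trace: 'H' (try body, no exception) → 'A' (else) → 'W' (after the try/except). Output: HAW

Answer: HAW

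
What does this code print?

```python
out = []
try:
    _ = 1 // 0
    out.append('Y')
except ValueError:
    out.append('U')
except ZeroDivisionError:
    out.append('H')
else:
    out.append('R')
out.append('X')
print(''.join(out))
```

Execution trace: 'H' (except ZeroDivisionError) → 'X' (after the try/except). Output: HX

Answer: HX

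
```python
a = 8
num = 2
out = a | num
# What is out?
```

Trace:
`a = 8` → a = 8
`num = 2` → num = 2
`out = a | num` → out = 10
So out = 10

Answer: 10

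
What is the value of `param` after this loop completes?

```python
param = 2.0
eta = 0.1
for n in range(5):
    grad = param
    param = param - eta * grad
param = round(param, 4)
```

Gradient descent: w = 2.0 * (1 - 0.1)^5
`param` takes the values: 2.0 → 1.8 → 1.62 → 1.458 → 1.3122 → 1.18098 → 1.181

Answer: 1.181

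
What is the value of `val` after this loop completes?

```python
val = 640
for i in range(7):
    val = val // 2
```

Halve 7 times: 640 // 2^7 = 5
`val` takes the values: 640 → 320 → 160 → 80 → 40 → 20 → 10 → 5

Answer: 5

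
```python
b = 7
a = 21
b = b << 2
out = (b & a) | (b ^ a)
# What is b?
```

Trace:
`b = 7` → b = 7
`a = 21` → a = 21
`b = b << 2` → b = 28
`out = (b & a) | (b ^ a)` → out = 29
So b = 28

Answer: 28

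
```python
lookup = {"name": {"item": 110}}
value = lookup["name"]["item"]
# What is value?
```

Trace:
`lookup = {"name": {"item": 110}}` → lookup = {'name': {'item': 110}}
`value = lookup["name"]["item"]` → value = 110
So value = 110

Answer: 110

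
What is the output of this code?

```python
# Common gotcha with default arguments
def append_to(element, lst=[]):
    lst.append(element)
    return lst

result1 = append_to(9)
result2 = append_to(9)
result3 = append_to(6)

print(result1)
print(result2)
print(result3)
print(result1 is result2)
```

Key concept: mutable default argument gotcha.
Step by step:
`result1 = append_to(9)` → result1 = [9]
`result2 = append_to(9)` → result1 = [9, 9] (same object as result2); result2 = [9, 9] (same object as result1)
`result3 = append_to(6)` → result1 = [9, 9, 6] (same object as result2, result3); result2 = [9, 9, 6] (same object as result1, result3); result3 = [9, 9, 6] (same object as result1, result2)
`print(result1)` → prints [9, 9, 6]
`print(result2)` → prints [9, 9, 6]
`print(result3)` → prints [9, 9, 6]
`print(result1 is result2)` → prints True

Answer:
[9, 9, 6]
[9, 9, 6]
[9, 9, 6]
True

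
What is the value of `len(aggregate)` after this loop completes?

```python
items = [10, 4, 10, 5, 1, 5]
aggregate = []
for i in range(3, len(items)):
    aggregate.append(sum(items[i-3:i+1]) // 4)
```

Number of 4-element averages
`aggregate` takes the values: [] → [7] → [7, 5] → [7, 5, 5]
So `len(aggregate)` = 3

Answer: 3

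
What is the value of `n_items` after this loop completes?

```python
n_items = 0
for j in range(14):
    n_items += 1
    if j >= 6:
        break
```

Loop breaks when j reaches 6, n_items is 7
`n_items` takes the values: 0 → 1 → 2 → 3 → 4 → 5 → 6 → 7

Answer: 7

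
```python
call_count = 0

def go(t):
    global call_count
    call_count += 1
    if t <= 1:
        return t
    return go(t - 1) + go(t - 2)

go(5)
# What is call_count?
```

Calls(t) = 1 + Calls(t-1) + Calls(t-2); Calls(0)=Calls(1)=1. For t=5 this gives 15.

Answer: 15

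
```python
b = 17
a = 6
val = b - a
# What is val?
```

Trace:
`b = 17` → b = 17
`a = 6` → a = 6
`val = b - a` → val = 11
So val = 11

Answer: 11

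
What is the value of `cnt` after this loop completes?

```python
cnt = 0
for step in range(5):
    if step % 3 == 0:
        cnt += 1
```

Count numbers divisible by 3 in range(5)
`cnt` takes the values: 0 → 1 → 2

Answer: 2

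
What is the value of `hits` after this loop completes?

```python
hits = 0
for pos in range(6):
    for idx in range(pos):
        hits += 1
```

Triangle number: 0+1+2+...+5
`hits` takes the values: 0 → 1 → 2 → 3 → 4 → 5 → 6 → 7 → 8 → 9 → 10 → 11 → 12 → 13 → 14 → 15

Answer: 15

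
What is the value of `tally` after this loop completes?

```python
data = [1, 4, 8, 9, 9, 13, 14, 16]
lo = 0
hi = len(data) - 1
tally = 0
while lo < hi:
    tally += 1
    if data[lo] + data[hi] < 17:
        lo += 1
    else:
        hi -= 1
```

Steps to find pair summing to 17
`tally` takes the values: 0 → 1 → 2 → 3 → 4 → 5 → 6 → 7

Answer: 7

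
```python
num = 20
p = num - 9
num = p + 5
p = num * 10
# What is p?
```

Trace:
`num = 20` → num = 20
`p = num - 9` → p = 11
`num = p + 5` → num = 16
`p = num * 10` → p = 160
So p = 160

Answer: 160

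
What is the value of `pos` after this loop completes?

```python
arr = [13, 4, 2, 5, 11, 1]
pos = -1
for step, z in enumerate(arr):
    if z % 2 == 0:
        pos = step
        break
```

First even number index in [13, 4, 2, 5, 11, 1]
`pos` takes the values: -1 → 1

Answer: 1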